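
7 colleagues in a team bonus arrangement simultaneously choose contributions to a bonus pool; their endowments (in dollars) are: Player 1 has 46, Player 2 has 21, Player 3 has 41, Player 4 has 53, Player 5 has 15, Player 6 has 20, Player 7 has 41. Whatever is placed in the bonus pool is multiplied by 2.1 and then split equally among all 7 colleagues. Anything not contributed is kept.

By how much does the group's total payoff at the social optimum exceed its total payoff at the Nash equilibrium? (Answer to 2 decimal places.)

260.70 dollars

The private return per contributed unit is 2.1/7 = 0.3000 < 1 for every player regardless of endowment, so the Nash equilibrium is zero contribution and the group total is Σ E_j = 46 + 21 + 41 + 53 + 15 + 20 + 41 = 237.
Each contributed unit returns 2.100 to the group, so the social optimum is full contribution by everyone: group total = 2.100 × 237 = 497.70.
Efficiency loss = (2.100 − 1) × 237 = 260.70.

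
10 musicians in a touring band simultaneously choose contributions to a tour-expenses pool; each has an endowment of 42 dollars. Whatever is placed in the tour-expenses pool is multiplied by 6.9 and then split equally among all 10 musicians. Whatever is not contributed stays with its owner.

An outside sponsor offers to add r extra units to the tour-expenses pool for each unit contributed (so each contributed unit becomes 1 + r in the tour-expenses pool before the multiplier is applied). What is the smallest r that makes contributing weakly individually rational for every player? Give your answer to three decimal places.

With matching at rate r, one contributed unit becomes (1 + r) in the tour-expenses pool and returns 6.9 × (1 + r) / 10 to the contributor.
Setting this equal to 1: 1 + r = 10/6.9 = 1.4493.
So the minimum matching rate is r = 1.4493 − 1 = 0.449.

0.449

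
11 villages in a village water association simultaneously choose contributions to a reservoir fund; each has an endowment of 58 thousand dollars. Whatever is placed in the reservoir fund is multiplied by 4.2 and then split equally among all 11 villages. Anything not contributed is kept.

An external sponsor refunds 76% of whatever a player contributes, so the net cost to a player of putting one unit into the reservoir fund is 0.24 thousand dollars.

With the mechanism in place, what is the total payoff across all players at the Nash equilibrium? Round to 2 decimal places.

The effective private return per unit is now (4.2/11) / 0.24 = 1.5909 > 1, so every player's dominant strategy flips to full contribution.
So the Nash equilibrium is full contribution by all 11; the group earns 11 × (58 × 0.76 + 4.2 × 58) = 3164.48.

3164.48 thousand dollars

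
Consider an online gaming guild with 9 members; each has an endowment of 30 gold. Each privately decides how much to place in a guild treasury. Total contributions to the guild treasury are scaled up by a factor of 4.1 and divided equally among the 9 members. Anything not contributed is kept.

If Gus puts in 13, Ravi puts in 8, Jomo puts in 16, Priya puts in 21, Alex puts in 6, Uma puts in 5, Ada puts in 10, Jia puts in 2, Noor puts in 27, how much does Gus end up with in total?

66.20 gold

Total contributed: 13 + 8 + 16 + 21 + 6 + 5 + 10 + 2 + 27 = 108.
Each receives 4.1 × 108 / 9 = 49.20 from the guild treasury.
Gus keeps 30 − 13 = 17, so Gus's payoff is 17 + 49.20 = 66.20.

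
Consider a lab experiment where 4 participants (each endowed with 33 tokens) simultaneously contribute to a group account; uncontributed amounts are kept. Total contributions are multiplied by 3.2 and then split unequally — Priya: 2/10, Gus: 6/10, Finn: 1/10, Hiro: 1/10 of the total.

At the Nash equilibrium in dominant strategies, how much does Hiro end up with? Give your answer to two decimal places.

Each unit j contributes comes back to j as 3.2 × (j's share), so j prefers to contribute only if that share exceeds 1/3.2 = 0.3125; otherwise keeping the unit dominates.
Gus alone (share 6/10) is above the threshold, contributing 33; the remaining 3 contribute 0. Total contributed: 33.
Hiro keeps 33 and receives 3.2 × 33 × 1/10 = 10.56 from the group account, for a payoff of 43.56.

43.56 tokens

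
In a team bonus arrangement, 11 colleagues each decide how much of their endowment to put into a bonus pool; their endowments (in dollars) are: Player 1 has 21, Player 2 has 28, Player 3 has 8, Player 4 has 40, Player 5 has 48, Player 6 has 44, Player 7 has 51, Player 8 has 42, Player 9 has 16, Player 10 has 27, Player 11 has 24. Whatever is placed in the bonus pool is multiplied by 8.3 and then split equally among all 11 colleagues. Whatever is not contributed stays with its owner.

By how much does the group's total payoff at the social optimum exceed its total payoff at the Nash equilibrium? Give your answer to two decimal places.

2547.70 dollars

The private return per contributed unit is 8.3/11 = 0.7545 < 1 for every player regardless of endowment, so the Nash equilibrium is zero contribution and the group total is Σ E_j = 21 + 28 + 8 + 40 + 48 + 44 + 51 + 42 + 16 + 27 + 24 = 349.
Each contributed unit returns 8.300 to the group, so the social optimum is full contribution by everyone: group total = 8.300 × 349 = 2896.70.
Efficiency loss = (8.300 − 1) × 349 = 2547.70.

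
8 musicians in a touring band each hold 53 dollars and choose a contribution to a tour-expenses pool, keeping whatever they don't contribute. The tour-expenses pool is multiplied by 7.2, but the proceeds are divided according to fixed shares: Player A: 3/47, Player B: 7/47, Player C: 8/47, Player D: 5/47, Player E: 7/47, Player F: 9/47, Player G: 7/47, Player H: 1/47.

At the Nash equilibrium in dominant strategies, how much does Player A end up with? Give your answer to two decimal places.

174.79 dollars

For player j, contributing a unit is worthwhile iff 7.2 × (j's share) ≥ 1, i.e. iff j's share is at least 0.1389.
The shares above 0.1389 belong to Player B, Player C, Player E, Player F and Player G, contributing 53 each; the remaining 3 contribute 0. Total contributed: 265.
Player A keeps 53 and receives 7.2 × 265 × 3/47 = 121.79 from the tour-expenses pool, for a payoff of 174.79.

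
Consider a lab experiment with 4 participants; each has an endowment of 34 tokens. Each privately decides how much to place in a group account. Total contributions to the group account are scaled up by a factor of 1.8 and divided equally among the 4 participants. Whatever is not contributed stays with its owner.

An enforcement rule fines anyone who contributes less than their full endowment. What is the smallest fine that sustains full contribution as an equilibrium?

Given the others contribute fully, the best deviation is to contribute 0 (any partial contribution still incurs the fine and gives up units whose private return 0.4500 is below 1).
Deviating from 34 to 0 saves 34 tokens but forfeits the deviator's share of the drop in the group account: 1.8/4 × 34 = 15.30.
So the deviation gain is 34 − 15.30 = 18.70, and the fine must be at least 18.70 tokens to wipe it out.

18.70 tokens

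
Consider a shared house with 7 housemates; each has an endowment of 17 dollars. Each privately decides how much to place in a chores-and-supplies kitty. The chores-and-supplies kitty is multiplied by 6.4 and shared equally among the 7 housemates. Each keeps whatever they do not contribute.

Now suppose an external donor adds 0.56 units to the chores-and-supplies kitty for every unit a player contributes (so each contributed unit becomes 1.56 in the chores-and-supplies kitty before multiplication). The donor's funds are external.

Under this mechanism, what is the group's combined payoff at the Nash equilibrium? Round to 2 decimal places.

With the mechanism, a contributed unit returns 6.4 × 1.56 / 7 = 1.4263 per unit of net cost to the contributor — now above 1 — so contributing fully is weakly dominant for every player.
At the Nash equilibrium everyone contributes 17. Group total payoff = 6.4 × 1.56 × 119 = 1188.10.

1188.10 dollars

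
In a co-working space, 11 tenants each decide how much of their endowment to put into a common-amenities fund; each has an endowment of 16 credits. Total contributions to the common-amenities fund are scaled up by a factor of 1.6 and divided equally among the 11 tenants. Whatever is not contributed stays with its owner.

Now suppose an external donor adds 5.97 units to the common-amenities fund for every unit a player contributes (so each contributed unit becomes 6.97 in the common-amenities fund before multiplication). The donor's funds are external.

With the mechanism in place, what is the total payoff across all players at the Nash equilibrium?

1962.75 credits

Under the mechanism each unit contributed yields 1.6 × 6.97 / 11 = 1.0138 back to its contributor per unit of net cost, which exceeds 1, making full contribution the dominant choice for everyone.
At the Nash equilibrium everyone contributes 16. Group total payoff = 1.6 × 6.97 × 176 = 1962.75.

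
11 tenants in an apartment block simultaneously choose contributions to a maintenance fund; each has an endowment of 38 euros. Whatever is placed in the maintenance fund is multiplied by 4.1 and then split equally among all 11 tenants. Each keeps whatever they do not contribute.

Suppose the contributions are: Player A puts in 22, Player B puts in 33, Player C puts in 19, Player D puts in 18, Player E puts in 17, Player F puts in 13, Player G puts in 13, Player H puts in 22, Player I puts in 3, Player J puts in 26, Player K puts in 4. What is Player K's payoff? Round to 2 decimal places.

104.82 euros

Total contributed: 22 + 33 + 19 + 18 + 17 + 13 + 13 + 22 + 3 + 26 + 4 = 190.
Each receives 4.1 × 190 / 11 = 70.82 from the maintenance fund.
Player K keeps 38 − 4 = 34, so Player K's payoff is 34 + 70.82 = 104.82.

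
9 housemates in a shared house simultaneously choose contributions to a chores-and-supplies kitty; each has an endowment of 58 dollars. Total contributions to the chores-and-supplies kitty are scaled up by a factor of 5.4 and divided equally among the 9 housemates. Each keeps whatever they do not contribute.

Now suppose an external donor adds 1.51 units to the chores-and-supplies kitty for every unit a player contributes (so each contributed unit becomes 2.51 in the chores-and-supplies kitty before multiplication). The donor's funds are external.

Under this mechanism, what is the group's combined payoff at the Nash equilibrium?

With the mechanism, a contributed unit returns 5.4 × 2.51 / 9 = 1.5060 per unit of net cost to the contributor — now above 1 — so contributing fully is weakly dominant for every player.
At the Nash equilibrium everyone contributes 58. Group total payoff = 5.4 × 2.51 × 522 = 7075.19.

7075.19 dollars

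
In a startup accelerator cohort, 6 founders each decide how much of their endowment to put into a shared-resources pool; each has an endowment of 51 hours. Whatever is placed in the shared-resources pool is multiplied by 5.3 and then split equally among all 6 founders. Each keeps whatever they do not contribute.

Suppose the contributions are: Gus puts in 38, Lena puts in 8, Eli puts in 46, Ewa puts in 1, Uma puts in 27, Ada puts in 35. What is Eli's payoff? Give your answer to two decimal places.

141.92 hours

Total contributed: 38 + 8 + 46 + 1 + 27 + 35 = 155.
Each receives 5.3 × 155 / 6 = 136.92 from the shared-resources pool.
Eli keeps 51 − 46 = 5, so Eli's payoff is 5 + 136.92 = 141.92.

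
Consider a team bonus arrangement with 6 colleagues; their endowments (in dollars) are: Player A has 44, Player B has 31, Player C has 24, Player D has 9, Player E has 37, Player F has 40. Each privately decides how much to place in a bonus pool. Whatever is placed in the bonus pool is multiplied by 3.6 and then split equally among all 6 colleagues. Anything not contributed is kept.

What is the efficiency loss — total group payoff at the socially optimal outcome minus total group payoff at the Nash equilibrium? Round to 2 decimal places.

481.00 dollars

The private return per contributed unit is 3.6/6 = 0.6000 < 1 for every player regardless of endowment, so the Nash equilibrium is zero contribution and the group total is Σ E_j = 44 + 31 + 24 + 9 + 37 + 40 = 185.
Each contributed unit returns 3.600 to the group, so the social optimum is full contribution by everyone: group total = 3.600 × 185 = 666.00.
Efficiency loss = (3.600 − 1) × 185 = 481.00.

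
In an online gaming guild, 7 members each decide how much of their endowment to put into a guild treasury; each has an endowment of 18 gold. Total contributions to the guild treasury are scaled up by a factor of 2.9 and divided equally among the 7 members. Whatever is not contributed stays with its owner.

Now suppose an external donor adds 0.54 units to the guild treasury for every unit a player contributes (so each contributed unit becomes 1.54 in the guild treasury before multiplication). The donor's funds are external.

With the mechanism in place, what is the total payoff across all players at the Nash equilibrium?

The effective private return is 2.9 × 1.54 / 7 = 0.6380, which is still under 1, so the mechanism doesn't change anyone's dominant strategy: zero contribution.
Everyone keeps their endowment and the group total is 7 × 18 = 126.

126.00 gold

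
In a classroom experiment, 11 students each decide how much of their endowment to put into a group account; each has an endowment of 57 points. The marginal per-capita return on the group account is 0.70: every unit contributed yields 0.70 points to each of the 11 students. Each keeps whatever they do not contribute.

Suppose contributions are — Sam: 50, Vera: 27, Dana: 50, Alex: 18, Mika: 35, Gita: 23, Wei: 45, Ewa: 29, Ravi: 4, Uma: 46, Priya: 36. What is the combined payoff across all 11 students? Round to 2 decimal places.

3059.10 points

Total contributed: 50 + 27 + 50 + 18 + 35 + 23 + 45 + 29 + 4 + 46 + 36 = 363; total kept: 11 × 57 − 363 = 264.
The group account pays out 0.70 × 11 × 363 = 2795.10 in aggregate.
Group total = 264 + 2795.10 = 3059.10.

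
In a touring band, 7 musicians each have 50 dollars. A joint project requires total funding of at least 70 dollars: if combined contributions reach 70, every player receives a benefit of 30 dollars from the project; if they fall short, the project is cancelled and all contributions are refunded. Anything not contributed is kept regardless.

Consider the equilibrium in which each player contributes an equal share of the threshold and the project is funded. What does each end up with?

70 dollars

Equal share of the threshold: 70/7 = 10.
At this profile no one gains by cutting their contribution: any cut drops the total below 70, the project is cancelled, contributions are refunded, and the deviator ends with 50, which is less than 50 − 10 + 30 = 70. Contributing more than 10 just wastes the excess. So contributing exactly 10 is a best response.
Each player's payoff: 50 − 10 + 30 = 70.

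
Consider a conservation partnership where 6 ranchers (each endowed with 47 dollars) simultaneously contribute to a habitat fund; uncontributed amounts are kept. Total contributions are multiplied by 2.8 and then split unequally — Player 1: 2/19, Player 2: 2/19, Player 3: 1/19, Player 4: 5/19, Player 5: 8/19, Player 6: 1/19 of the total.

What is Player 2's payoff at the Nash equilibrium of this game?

60.85 dollars

Player j's private return per contributed unit is 2.8 × (j's share). Contributing is weakly dominant for j when that share is at least 1/2.8 = 0.3571, and contributing 0 is dominant otherwise.
Only Player 5 (8/19) clears that bar, contributing 47; the remaining 5 contribute 0. Total contributed: 47.
Player 2 keeps 47 and receives 2.8 × 47 × 2/19 = 13.85 from the habitat fund, for a payoff of 60.85.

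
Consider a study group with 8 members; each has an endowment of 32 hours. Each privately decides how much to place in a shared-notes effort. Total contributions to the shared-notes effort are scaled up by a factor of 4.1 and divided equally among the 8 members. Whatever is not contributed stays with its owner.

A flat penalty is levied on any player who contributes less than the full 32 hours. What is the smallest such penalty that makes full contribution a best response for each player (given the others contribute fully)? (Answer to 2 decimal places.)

15.60 hours

Given the others contribute fully, the best deviation is to contribute 0 (any partial contribution still incurs the fine and gives up units whose private return 0.5125 is below 1).
Deviating from 32 to 0 saves 32 hours but forfeits the deviator's share of the drop in the shared-notes effort: 4.1/8 × 32 = 16.40.
So the deviation gain is 32 − 16.40 = 15.60, and the fine must be at least 15.60 hours to wipe it out.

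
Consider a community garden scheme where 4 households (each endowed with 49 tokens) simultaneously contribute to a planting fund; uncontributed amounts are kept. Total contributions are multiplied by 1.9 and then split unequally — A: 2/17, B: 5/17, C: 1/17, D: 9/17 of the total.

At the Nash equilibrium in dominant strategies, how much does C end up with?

54.48 tokens

A player with share s gets back 1.9·s per unit contributed, so full contribution is dominant for anyone with s > 1/1.9 = 0.5263 and zero contribution is dominant for anyone below.
Only D (9/17) clears that bar, contributing 49; the remaining 3 contribute 0. Total contributed: 49.
C keeps 49 and receives 1.9 × 49 × 1/17 = 5.48 from the planting fund, for a payoff of 54.48.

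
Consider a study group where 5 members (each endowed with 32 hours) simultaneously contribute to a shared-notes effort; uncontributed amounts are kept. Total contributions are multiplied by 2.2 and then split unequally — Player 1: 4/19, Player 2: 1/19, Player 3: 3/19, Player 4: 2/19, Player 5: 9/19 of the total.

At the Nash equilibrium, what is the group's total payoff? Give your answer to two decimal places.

A player with share s gets back 2.2·s per unit contributed, so full contribution is dominant for anyone with s > 1/2.2 = 0.4545 and zero contribution is dominant for anyone below.
Only Player 5 (9/19) clears that bar, contributing 32; the remaining 4 contribute 0. Total contributed: 32.
The shared-notes effort pays out 2.2 × 32 = 70.40 in total (split across the unequal shares, but the aggregate is all that matters for the group sum).
The 4 free-riders keep 32 each, adding 128. Group total = 128 + 70.40 = 198.40.

198.40 hours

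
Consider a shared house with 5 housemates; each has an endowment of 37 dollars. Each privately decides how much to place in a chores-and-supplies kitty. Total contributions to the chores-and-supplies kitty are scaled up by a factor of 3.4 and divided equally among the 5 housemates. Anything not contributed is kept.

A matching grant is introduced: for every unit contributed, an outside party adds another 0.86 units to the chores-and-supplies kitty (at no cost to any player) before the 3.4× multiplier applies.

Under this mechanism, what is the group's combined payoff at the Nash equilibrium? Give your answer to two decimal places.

Under the mechanism each unit contributed yields 3.4 × 1.86 / 5 = 1.2648 back to its contributor per unit of net cost, which exceeds 1, making full contribution the dominant choice for everyone.
So the Nash equilibrium is full contribution by all 5; the group earns 3.4 × 1.86 × 185 = 1169.94.

1169.94 dollars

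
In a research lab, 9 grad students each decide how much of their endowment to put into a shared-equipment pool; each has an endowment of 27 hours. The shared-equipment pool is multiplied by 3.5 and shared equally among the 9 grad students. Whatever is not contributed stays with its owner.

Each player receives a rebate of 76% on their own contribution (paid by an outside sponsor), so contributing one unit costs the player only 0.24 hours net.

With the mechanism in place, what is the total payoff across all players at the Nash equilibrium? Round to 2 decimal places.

With the mechanism, a contributed unit returns (3.5/9) / 0.24 = 1.6204 per unit of net cost to the contributor — now above 1 — so contributing fully is weakly dominant for every player.
So the Nash equilibrium is full contribution by all 9; the group earns 9 × (27 × 0.76 + 3.5 × 27) = 1035.18.

1035.18 hours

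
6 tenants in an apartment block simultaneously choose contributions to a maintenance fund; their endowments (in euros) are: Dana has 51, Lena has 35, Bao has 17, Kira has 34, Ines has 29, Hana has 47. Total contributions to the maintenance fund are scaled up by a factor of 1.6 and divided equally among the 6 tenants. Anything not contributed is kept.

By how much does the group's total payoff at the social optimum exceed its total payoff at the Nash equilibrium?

The private return per contributed unit is 1.6/6 = 0.2667 < 1 for every player regardless of endowment, so the Nash equilibrium is zero contribution and the group total is Σ E_j = 51 + 35 + 17 + 34 + 29 + 47 = 213.
Each contributed unit returns 1.600 to the group, so the social optimum is full contribution by everyone: group total = 1.600 × 213 = 340.80.
Efficiency loss = (1.600 − 1) × 213 = 127.80.

127.80 euros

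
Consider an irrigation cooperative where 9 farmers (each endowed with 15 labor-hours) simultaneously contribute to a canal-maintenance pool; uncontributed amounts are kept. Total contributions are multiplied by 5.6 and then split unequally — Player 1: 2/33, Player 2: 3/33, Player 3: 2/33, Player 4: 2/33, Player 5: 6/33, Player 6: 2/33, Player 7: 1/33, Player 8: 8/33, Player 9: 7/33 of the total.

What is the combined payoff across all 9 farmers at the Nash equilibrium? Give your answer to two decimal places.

Each unit j contributes comes back to j as 5.6 × (j's share), so j prefers to contribute only if that share exceeds 1/5.6 = 0.1786; otherwise keeping the unit dominates.
Player 5, Player 8 and Player 9 clear that bar, contributing 15 each; the remaining 6 contribute 0. Total contributed: 45.
The canal-maintenance pool pays out 5.6 × 45 = 252.00 in total (split across the unequal shares, but the aggregate is all that matters for the group sum).
The 6 free-riders keep 15 each, adding 90. Group total = 90 + 252.00 = 342.00.

342.00 labor-hours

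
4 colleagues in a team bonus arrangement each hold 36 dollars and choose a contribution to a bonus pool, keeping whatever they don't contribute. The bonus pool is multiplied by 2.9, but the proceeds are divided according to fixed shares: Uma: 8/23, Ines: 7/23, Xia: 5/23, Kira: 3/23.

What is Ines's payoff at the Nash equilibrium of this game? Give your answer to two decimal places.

67.77 dollars

Each unit j contributes comes back to j as 2.9 × (j's share), so j prefers to contribute only if that share exceeds 1/2.9 = 0.3448; otherwise keeping the unit dominates.
Only Uma (8/23) clears that bar, contributing 36; the remaining 3 contribute 0. Total contributed: 36.
Ines keeps 36 and receives 2.9 × 36 × 7/23 = 31.77 from the bonus pool, for a payoff of 67.77.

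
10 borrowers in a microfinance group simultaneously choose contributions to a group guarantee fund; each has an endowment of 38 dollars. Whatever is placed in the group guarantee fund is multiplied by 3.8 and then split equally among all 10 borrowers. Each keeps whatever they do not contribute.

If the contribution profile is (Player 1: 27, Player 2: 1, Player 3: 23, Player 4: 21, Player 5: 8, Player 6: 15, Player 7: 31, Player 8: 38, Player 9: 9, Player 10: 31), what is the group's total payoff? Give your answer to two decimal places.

951.20 dollars

Total contributed: 27 + 1 + 23 + 21 + 8 + 15 + 31 + 38 + 9 + 31 = 204; total kept: 10 × 38 − 204 = 176.
The group guarantee fund pays out 3.8 × 204 = 775.20 in aggregate.
Group total = 176 + 775.20 = 951.20.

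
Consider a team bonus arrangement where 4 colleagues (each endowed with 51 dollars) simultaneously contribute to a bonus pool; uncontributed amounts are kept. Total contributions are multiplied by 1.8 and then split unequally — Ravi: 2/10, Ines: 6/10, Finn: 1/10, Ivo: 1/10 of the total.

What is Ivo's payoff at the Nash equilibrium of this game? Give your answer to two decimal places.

60.18 dollars

Each unit j contributes comes back to j as 1.8 × (j's share), so j prefers to contribute only if that share exceeds 1/1.8 = 0.5556; otherwise keeping the unit dominates.
Only Ines (6/10) clears that bar, contributing 51; the remaining 3 contribute 0. Total contributed: 51.
Ivo keeps 51 and receives 1.8 × 51 × 1/10 = 9.18 from the bonus pool, for a payoff of 60.18.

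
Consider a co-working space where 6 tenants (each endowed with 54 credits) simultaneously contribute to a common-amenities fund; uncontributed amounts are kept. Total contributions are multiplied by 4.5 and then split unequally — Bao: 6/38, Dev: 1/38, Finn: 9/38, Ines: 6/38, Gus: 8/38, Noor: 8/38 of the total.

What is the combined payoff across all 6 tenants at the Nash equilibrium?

513.00 credits

A player with share s gets back 4.5·s per unit contributed, so full contribution is dominant for anyone with s > 1/4.5 = 0.2222 and zero contribution is dominant for anyone below.
Only Finn (9/38) clears that bar, contributing 54; the remaining 5 contribute 0. Total contributed: 54.
The common-amenities fund pays out 4.5 × 54 = 243.00 in total (split across the unequal shares, but the aggregate is all that matters for the group sum).
The 5 free-riders keep 54 each, adding 270. Group total = 270 + 243.00 = 513.00.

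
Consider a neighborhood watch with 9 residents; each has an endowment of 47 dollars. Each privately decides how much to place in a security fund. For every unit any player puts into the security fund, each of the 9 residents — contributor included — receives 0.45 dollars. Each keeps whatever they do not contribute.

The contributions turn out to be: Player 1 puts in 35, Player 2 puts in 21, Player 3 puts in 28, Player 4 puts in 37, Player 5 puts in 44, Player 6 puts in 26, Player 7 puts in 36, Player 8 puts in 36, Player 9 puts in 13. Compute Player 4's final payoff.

Total contributed: 35 + 21 + 28 + 37 + 44 + 26 + 36 + 36 + 13 = 276.
Each receives 0.45 × 276 = 124.20 from the security fund.
Player 4 keeps 47 − 37 = 10, so Player 4's payoff is 10 + 124.20 = 134.20.

134.20 dollars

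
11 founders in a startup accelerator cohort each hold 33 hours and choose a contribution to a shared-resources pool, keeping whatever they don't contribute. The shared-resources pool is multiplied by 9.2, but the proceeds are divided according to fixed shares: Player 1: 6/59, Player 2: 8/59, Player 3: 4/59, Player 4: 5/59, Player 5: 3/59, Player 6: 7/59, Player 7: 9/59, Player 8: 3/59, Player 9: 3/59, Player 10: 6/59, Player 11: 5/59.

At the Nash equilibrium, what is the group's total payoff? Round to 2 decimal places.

Player j's private return per contributed unit is 9.2 × (j's share). Contributing is weakly dominant for j when that share is at least 1/9.2 = 0.1087, and contributing 0 is dominant otherwise.
Player 2, Player 6 and Player 7 clear that bar, contributing 33 each; the remaining 8 contribute 0. Total contributed: 99.
The shared-resources pool pays out 9.2 × 99 = 910.80 in total (split across the unequal shares, but the aggregate is all that matters for the group sum).
The 8 free-riders keep 33 each, adding 264. Group total = 264 + 910.80 = 1174.80.

1174.80 hours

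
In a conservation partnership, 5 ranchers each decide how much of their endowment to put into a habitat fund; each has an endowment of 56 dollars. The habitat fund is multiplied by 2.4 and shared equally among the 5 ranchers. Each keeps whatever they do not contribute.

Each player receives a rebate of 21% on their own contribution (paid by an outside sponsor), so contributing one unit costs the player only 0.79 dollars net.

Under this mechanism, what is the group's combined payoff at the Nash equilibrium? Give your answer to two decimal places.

280.00 dollars

Even with the mechanism, each unit contributed returns only (2.4/5) / 0.79 = 0.6076 per unit of net cost, so contributing nothing is still dominant.
At the Nash equilibrium no one contributes; group total payoff = 5 × 56 = 280.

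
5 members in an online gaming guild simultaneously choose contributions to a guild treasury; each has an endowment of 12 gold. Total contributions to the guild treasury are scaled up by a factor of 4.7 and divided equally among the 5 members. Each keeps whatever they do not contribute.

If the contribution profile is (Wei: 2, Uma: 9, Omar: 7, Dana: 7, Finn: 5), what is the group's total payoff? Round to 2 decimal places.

Total contributed: 2 + 9 + 7 + 7 + 5 = 30; total kept: 5 × 12 − 30 = 30.
The guild treasury pays out 4.7 × 30 = 141.00 in aggregate.
Group total = 30 + 141.00 = 171.00.

171.00 gold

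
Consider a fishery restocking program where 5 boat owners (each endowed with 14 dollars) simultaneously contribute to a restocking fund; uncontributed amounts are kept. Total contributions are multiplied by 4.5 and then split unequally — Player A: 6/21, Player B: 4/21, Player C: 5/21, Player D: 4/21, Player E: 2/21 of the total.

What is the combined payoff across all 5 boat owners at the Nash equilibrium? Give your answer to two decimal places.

168.00 dollars

For player j, contributing a unit is worthwhile iff 4.5 × (j's share) ≥ 1, i.e. iff j's share is at least 0.2222.
Player A and Player C clear that bar, contributing 14 each; the remaining 3 contribute 0. Total contributed: 28.
The restocking fund pays out 4.5 × 28 = 126.00 in total (split across the unequal shares, but the aggregate is all that matters for the group sum).
The 3 free-riders keep 14 each, adding 42. Group total = 42 + 126.00 = 168.00.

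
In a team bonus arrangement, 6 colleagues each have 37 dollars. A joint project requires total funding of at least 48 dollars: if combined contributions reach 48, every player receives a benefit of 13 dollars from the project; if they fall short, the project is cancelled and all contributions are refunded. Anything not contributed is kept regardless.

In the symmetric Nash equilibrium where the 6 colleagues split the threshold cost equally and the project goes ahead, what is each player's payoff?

42 dollars

Equal share of the threshold: 48/6 = 8.
At this profile no one gains by cutting their contribution: any cut drops the total below 48, the project is cancelled, contributions are refunded, and the deviator ends with 37, which is less than 37 − 8 + 13 = 42. Contributing more than 8 just wastes the excess. So contributing exactly 8 is a best response.
Each player's payoff: 37 − 8 + 13 = 42.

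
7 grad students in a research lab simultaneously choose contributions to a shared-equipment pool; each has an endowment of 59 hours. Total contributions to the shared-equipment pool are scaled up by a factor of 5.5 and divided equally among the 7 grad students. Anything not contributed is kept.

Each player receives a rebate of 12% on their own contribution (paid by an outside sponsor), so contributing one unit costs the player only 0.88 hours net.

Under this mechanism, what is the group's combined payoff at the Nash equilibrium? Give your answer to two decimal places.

413.00 hours

Even with the mechanism, each unit contributed returns only (5.5/7) / 0.88 = 0.8929 per unit of net cost, so contributing nothing is still dominant.
Everyone keeps their endowment and the group total is 7 × 59 = 413.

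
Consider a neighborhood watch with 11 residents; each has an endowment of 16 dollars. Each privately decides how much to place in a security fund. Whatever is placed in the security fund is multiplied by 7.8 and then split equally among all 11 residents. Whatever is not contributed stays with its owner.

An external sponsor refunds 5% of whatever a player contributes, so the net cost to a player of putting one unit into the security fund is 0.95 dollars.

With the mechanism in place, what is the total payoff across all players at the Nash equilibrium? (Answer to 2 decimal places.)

176.00 dollars

The effective private return is (7.8/11) / 0.95 = 0.7464, which is still under 1, so the mechanism doesn't change anyone's dominant strategy: zero contribution.
Everyone keeps their endowment and the group total is 11 × 16 = 176.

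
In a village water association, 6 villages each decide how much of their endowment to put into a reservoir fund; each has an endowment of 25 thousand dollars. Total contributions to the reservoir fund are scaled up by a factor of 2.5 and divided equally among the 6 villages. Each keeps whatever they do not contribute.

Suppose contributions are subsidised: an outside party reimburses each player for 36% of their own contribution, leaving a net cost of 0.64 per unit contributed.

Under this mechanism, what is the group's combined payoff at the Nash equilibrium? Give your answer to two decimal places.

Even with the mechanism, each unit contributed returns only (2.5/6) / 0.64 = 0.6510 per unit of net cost, so contributing nothing is still dominant.
Everyone keeps their endowment and the group total is 6 × 25 = 150.

150.00 thousand dollars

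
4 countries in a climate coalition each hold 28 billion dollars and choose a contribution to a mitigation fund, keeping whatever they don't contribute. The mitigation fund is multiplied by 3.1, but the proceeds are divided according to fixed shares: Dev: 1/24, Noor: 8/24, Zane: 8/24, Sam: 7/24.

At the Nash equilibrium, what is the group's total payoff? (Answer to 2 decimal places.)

229.60 billion dollars

Each unit j contributes comes back to j as 3.1 × (j's share), so j prefers to contribute only if that share exceeds 1/3.1 = 0.3226; otherwise keeping the unit dominates.
Noor and Zane clear that bar, contributing 28 each; the remaining 2 contribute 0. Total contributed: 56.
The mitigation fund pays out 3.1 × 56 = 173.60 in total (split across the unequal shares, but the aggregate is all that matters for the group sum).
The 2 free-riders keep 28 each, adding 56. Group total = 56 + 173.60 = 229.60.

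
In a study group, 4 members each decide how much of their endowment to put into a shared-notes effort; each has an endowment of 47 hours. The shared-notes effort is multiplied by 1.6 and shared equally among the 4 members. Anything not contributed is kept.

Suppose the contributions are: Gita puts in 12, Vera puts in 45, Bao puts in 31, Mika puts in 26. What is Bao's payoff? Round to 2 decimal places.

61.60 hours

Total contributed: 12 + 45 + 31 + 26 = 114.
Each receives 1.6 × 114 / 4 = 45.60 from the shared-notes effort.
Bao keeps 47 − 31 = 16, so Bao's payoff is 16 + 45.60 = 61.60.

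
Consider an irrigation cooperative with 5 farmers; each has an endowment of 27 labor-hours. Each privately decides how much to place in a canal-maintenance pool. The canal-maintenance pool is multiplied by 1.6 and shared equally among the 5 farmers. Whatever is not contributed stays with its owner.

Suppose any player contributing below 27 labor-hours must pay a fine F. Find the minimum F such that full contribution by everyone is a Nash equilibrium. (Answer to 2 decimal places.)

Given the others contribute fully, the best deviation is to contribute 0 (any partial contribution still incurs the fine and gives up units whose private return 0.3200 is below 1).
Deviating from 27 to 0 saves 27 labor-hours but forfeits the deviator's share of the drop in the canal-maintenance pool: 1.6/5 × 27 = 8.64.
So the deviation gain is 27 − 8.64 = 18.36, and the fine must be at least 18.36 labor-hours to wipe it out.

18.36 labor-hours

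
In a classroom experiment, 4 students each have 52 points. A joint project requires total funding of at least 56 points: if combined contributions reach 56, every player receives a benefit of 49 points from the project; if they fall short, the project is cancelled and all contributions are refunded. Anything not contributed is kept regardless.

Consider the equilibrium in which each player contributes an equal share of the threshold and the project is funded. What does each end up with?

87 points

Equal share of the threshold: 56/4 = 14.
At this profile no one gains by cutting their contribution: any cut drops the total below 56, the project is cancelled, contributions are refunded, and the deviator ends with 52, which is less than 52 − 14 + 49 = 87. Contributing more than 14 just wastes the excess. So contributing exactly 14 is a best response.
Each player's payoff: 52 − 14 + 49 = 87.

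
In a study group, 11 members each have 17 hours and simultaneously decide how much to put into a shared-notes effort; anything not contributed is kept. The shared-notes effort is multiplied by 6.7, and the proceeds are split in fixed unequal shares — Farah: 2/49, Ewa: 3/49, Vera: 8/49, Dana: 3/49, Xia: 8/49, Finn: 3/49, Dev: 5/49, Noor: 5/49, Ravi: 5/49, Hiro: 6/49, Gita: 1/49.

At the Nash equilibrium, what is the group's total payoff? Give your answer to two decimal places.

Player j's private return per contributed unit is 6.7 × (j's share). Contributing is weakly dominant for j when that share is at least 1/6.7 = 0.1493, and contributing 0 is dominant otherwise.
Vera and Xia clear that bar, contributing 17 each; the remaining 9 contribute 0. Total contributed: 34.
The shared-notes effort pays out 6.7 × 34 = 227.80 in total (split across the unequal shares, but the aggregate is all that matters for the group sum).
The 9 free-riders keep 17 each, adding 153. Group total = 153 + 227.80 = 380.80.

380.80 hours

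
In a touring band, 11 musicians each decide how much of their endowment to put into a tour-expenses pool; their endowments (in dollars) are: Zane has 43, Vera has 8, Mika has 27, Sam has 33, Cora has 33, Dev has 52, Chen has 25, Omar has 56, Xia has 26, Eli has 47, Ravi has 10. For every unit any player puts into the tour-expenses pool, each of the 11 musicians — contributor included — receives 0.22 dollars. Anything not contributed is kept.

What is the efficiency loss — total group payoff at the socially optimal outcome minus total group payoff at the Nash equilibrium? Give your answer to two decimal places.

The private return per contributed unit is 0.22 < 1 for everyone, so the Nash equilibrium is zero contribution and the group total is Σ E_j = 43 + 8 + 27 + 33 + 33 + 52 + 25 + 56 + 26 + 47 + 10 = 360.
Each contributed unit returns 2.420 to the group, so the social optimum is full contribution by everyone: group total = 2.420 × 360 = 871.20.
Efficiency loss = (2.420 − 1) × 360 = 511.20.

511.20 dollars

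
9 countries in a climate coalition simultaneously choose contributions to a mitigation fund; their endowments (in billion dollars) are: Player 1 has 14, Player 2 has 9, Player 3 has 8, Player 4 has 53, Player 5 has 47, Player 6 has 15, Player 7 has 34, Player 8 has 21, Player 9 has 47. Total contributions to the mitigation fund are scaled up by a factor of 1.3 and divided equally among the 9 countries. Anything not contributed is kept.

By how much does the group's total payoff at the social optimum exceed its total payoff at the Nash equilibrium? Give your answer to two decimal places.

The private return per contributed unit is 1.3/9 = 0.1444 < 1 for every player regardless of endowment, so the Nash equilibrium is zero contribution and the group total is Σ E_j = 14 + 9 + 8 + 53 + 47 + 15 + 34 + 21 + 47 = 248.
Each contributed unit returns 1.300 to the group, so the social optimum is full contribution by everyone: group total = 1.300 × 248 = 322.40.
Efficiency loss = (1.300 − 1) × 248 = 74.40.

74.40 billion dollars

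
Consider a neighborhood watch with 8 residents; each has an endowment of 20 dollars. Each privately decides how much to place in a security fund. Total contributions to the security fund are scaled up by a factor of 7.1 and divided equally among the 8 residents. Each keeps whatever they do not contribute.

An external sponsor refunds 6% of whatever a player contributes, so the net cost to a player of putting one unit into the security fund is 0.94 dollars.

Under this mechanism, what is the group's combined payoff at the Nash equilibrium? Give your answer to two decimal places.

160.00 dollars

Even with the mechanism, each unit contributed returns only (7.1/8) / 0.94 = 0.9441 per unit of net cost, so contributing nothing is still dominant.
At the Nash equilibrium no one contributes; group total payoff = 8 × 20 = 160.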